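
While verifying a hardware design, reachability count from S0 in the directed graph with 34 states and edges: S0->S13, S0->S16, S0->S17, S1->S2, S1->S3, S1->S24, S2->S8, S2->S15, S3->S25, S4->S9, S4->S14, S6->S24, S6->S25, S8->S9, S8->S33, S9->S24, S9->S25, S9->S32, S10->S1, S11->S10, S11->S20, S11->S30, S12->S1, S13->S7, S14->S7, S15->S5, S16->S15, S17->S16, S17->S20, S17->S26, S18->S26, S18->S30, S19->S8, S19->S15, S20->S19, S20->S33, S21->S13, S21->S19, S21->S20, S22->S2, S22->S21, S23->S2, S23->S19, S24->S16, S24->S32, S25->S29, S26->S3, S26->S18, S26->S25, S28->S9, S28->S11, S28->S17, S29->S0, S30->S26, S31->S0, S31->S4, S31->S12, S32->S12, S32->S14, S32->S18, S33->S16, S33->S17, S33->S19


BFS from S0:
  layer 0: {S0}
  layer 1: {S13, S16, S17}
  layer 2: {S7, S15, S20, S26}
  layer 3: {S3, S5, S18, S19, S25, S33}
  layer 4: {S8, S29, S30}
  layer 5: {S9}
  layer 6: {S24, S32}
  layer 7: {S12, S14}
  layer 8: {S1}
  layer 9: {S2}
Reachable set: {S0, S1, S2, S3, S5, S7, S8, S9, S12, S13, S14, S15, S16, S17, S18, S19, S20, S24, S25, S26, S29, S30, S32, S33}
Count = 24

24


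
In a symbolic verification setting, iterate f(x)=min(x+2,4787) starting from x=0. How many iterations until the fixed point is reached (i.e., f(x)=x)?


Step 1: x=0, cap=4787, increment=2
Step 2: x grows by 2 each step until capped at 4787; fixed point is x=4787
Step 3: iterations = ceil(4787/2) = 2394

2394


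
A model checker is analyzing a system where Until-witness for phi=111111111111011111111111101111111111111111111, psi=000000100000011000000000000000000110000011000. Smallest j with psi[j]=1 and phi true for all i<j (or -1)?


(phi U psi) at 0: need smallest j with psi[j]=1 and phi[i]=1 for all i in [0,j).
Scan from step 0:
  step 0: phi=1, psi=0 -> continue
  step 1: phi=1, psi=0 -> continue
  step 2: phi=1, psi=0 -> continue
  step 3: phi=1, psi=0 -> continue
  step 6: psi=1 and phi held for [0,6) -> witness found
Witness step = 6

6


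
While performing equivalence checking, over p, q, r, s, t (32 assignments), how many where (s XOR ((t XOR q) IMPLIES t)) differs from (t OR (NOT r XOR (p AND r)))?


F1 = (s XOR ((t XOR q) IMPLIES t))
F2 = (t OR (NOT r XOR (p AND r)))
Evaluate both on each of 32 rows (bits = p,q,r,s,t):
  row 0 [00000]: F1=1 F2=1 -> 0
  row 1 [00001]: F1=1 F2=1 -> 0
  row 2 [00010]: F1=0 F2=1 (differ) -> 1
  row 3 [00011]: F1=0 F2=1 (differ) -> 1
  row 4 [00100]: F1=1 F2=0 (differ) -> 1
  row 5 [00101]: F1=1 F2=1 -> 0
  row 6 [00110]: F1=0 F2=0 -> 0
  row 7 [00111]: F1=0 F2=1 (differ) -> 1
  row 8 [01000]: F1=0 F2=1 (differ) -> 1
  row 9 [01001]: F1=1 F2=1 -> 0
  row 10 [01010]: F1=1 F2=1 -> 0
  row 11 [01011]: F1=0 F2=1 (differ) -> 1
  row 12 [01100]: F1=0 F2=0 -> 0
  row 13 [01101]: F1=1 F2=1 -> 0
  row 14 [01110]: F1=1 F2=0 (differ) -> 1
  row 15 [01111]: F1=0 F2=1 (differ) -> 1
  row 16 [10000]: F1=1 F2=1 -> 0
  row 17 [10001]: F1=1 F2=1 -> 0
  row 18 [10010]: F1=0 F2=1 (differ) -> 1
  row 19 [10011]: F1=0 F2=1 (differ) -> 1
  row 20 [10100]: F1=1 F2=1 -> 0
  row 21 [10101]: F1=1 F2=1 -> 0
  row 22 [10110]: F1=0 F2=1 (differ) -> 1
  row 23 [10111]: F1=0 F2=1 (differ) -> 1
  row 24 [11000]: F1=0 F2=1 (differ) -> 1
  row 25 [11001]: F1=1 F2=1 -> 0
  row 26 [11010]: F1=1 F2=1 -> 0
  row 27 [11011]: F1=0 F2=1 (differ) -> 1
  row 28 [11100]: F1=0 F2=1 (differ) -> 1
  row 29 [11101]: F1=1 F2=1 -> 0
  row 30 [11110]: F1=1 F2=1 -> 0
  row 31 [11111]: F1=0 F2=1 (differ) -> 1
Full result column, 8 rows per line (p,q fixed per line; r,s,t runs 000..111 left to right):
  rows 0-7 [p,q=00]: 00111001  (ones: 4)
  rows 8-15 [p,q=01]: 10010011  (ones: 4)
  rows 16-23 [p,q=10]: 00110011  (ones: 4)
  rows 24-31 [p,q=11]: 10011001  (ones: 4)
Disagreements = 4+4+4+4 = 16

16


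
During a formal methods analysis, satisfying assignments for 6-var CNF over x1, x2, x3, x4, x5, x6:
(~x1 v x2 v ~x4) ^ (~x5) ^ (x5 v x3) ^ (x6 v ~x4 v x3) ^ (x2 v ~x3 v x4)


CNF with 5 clauses over 6 vars (64 assignments).
An assignment satisfies CNF iff every clause has >=1 true literal.
Check each row (bits = x1,x2,x3,x4,x5,x6; clause T/F shown):
  row 0 [000000]: clauses=TTFTT -> 0
  row 1 [000001]: clauses=TTFTT -> 0
  row 2 [000010]: clauses=TFTTT -> 0
  row 3 [000011]: clauses=TFTTT -> 0
  row 4 [000100]: clauses=TTFFT -> 0
  (every remaining row is evaluated the same way; all 64 results are listed next)
Full result column, 8 rows per line (x1,x2,x3 fixed per line; x4,x5,x6 runs 000..111 left to right):
  rows 0-7 [x1,x2,x3=000]: 00000000  (ones: 0)
  rows 8-15 [x1,x2,x3=001]: 00001100  (ones: 2)
  rows 16-23 [x1,x2,x3=010]: 00000000  (ones: 0)
  rows 24-31 [x1,x2,x3=011]: 11001100  (ones: 4)
  rows 32-39 [x1,x2,x3=100]: 00000000  (ones: 0)
  rows 40-47 [x1,x2,x3=101]: 00000000  (ones: 0)
  rows 48-55 [x1,x2,x3=110]: 00000000  (ones: 0)
  rows 56-63 [x1,x2,x3=111]: 11001100  (ones: 4)
Satisfying assignments = 0+2+0+4+0+0+0+4 = 10

10


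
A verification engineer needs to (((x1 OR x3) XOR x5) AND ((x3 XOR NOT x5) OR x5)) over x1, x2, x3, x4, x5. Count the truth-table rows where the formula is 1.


Formula: (((x1 OR x3) XOR x5) AND ((x3 XOR NOT x5) OR x5)) over 5 vars (32 rows)
Evaluate each row (x1, x2, x3, x4, x5 as bits, MSB first):
  row 0 [00000]: (((0 OR 0) XOR 0) AND ((0 XOR NOT 0) OR 0)) -> 0
  row 1 [00001]: (((0 OR 0) XOR 1) AND ((0 XOR NOT 1) OR 1)) -> 1
  row 2 [00010]: (((0 OR 0) XOR 0) AND ((0 XOR NOT 0) OR 0)) -> 0
  row 3 [00011]: (((0 OR 0) XOR 1) AND ((0 XOR NOT 1) OR 1)) -> 1
  row 4 [00100]: (((0 OR 1) XOR 0) AND ((1 XOR NOT 0) OR 0)) -> 0
  row 5 [00101]: (((0 OR 1) XOR 1) AND ((1 XOR NOT 1) OR 1)) -> 0
  row 6 [00110]: (((0 OR 1) XOR 0) AND ((1 XOR NOT 0) OR 0)) -> 0
  row 7 [00111]: (((0 OR 1) XOR 1) AND ((1 XOR NOT 1) OR 1)) -> 0
  row 8 [01000]: (((0 OR 0) XOR 0) AND ((0 XOR NOT 0) OR 0)) -> 0
  row 9 [01001]: (((0 OR 0) XOR 1) AND ((0 XOR NOT 1) OR 1)) -> 1
  row 10 [01010]: (((0 OR 0) XOR 0) AND ((0 XOR NOT 0) OR 0)) -> 0
  row 11 [01011]: (((0 OR 0) XOR 1) AND ((0 XOR NOT 1) OR 1)) -> 1
  row 12 [01100]: (((0 OR 1) XOR 0) AND ((1 XOR NOT 0) OR 0)) -> 0
  row 13 [01101]: (((0 OR 1) XOR 1) AND ((1 XOR NOT 1) OR 1)) -> 0
  row 14 [01110]: (((0 OR 1) XOR 0) AND ((1 XOR NOT 0) OR 0)) -> 0
  row 15 [01111]: (((0 OR 1) XOR 1) AND ((1 XOR NOT 1) OR 1)) -> 0
  row 16 [10000]: (((1 OR 0) XOR 0) AND ((0 XOR NOT 0) OR 0)) -> 1
  row 17 [10001]: (((1 OR 0) XOR 1) AND ((0 XOR NOT 1) OR 1)) -> 0
  row 18 [10010]: (((1 OR 0) XOR 0) AND ((0 XOR NOT 0) OR 0)) -> 1
  row 19 [10011]: (((1 OR 0) XOR 1) AND ((0 XOR NOT 1) OR 1)) -> 0
  row 20 [10100]: (((1 OR 1) XOR 0) AND ((1 XOR NOT 0) OR 0)) -> 0
  row 21 [10101]: (((1 OR 1) XOR 1) AND ((1 XOR NOT 1) OR 1)) -> 0
  row 22 [10110]: (((1 OR 1) XOR 0) AND ((1 XOR NOT 0) OR 0)) -> 0
  row 23 [10111]: (((1 OR 1) XOR 1) AND ((1 XOR NOT 1) OR 1)) -> 0
  row 24 [11000]: (((1 OR 0) XOR 0) AND ((0 XOR NOT 0) OR 0)) -> 1
  row 25 [11001]: (((1 OR 0) XOR 1) AND ((0 XOR NOT 1) OR 1)) -> 0
  row 26 [11010]: (((1 OR 0) XOR 0) AND ((0 XOR NOT 0) OR 0)) -> 1
  row 27 [11011]: (((1 OR 0) XOR 1) AND ((0 XOR NOT 1) OR 1)) -> 0
  row 28 [11100]: (((1 OR 1) XOR 0) AND ((1 XOR NOT 0) OR 0)) -> 0
  row 29 [11101]: (((1 OR 1) XOR 1) AND ((1 XOR NOT 1) OR 1)) -> 0
  row 30 [11110]: (((1 OR 1) XOR 0) AND ((1 XOR NOT 0) OR 0)) -> 0
  row 31 [11111]: (((1 OR 1) XOR 1) AND ((1 XOR NOT 1) OR 1)) -> 0
Full result column, 8 rows per line (x1,x2 fixed per line; x3,x4,x5 runs 000..111 left to right):
  rows 0-7 [x1,x2=00]: 01010000  (ones: 2)
  rows 8-15 [x1,x2=01]: 01010000  (ones: 2)
  rows 16-23 [x1,x2=10]: 10100000  (ones: 2)
  rows 24-31 [x1,x2=11]: 10100000  (ones: 2)
Count of 1-rows = 2+2+2+2 = 8

8


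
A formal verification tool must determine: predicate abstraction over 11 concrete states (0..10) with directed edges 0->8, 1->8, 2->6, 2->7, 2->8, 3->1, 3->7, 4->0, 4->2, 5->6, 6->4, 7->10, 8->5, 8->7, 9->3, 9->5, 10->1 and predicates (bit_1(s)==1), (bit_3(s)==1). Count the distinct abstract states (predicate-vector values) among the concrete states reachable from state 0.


BFS from 0:
Concrete reachable: {0, 1, 2, 4, 5, 6, 7, 8, 10}
Abstract via predicates (bit_1(s)==1), (bit_3(s)==1):
  (0,0) <- {0, 1, 4, 5}
  (0,1) <- {8}
  (1,0) <- {2, 6, 7}
  (1,1) <- {10}
Distinct abstract states = 4

4


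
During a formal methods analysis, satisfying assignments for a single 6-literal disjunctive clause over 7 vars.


Step 1: Total=2^7=128
Step 2: Unsat when all 6 false: 2^1=2
Step 3: Sat=128-2=126

126


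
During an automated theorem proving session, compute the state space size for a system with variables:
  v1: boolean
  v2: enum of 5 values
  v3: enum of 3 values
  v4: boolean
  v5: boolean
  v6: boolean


State space = product of domain sizes of all variables.
Domain sizes:
  v1 (boolean): 2
  v2 (enum of 5 values): 5
  v3 (enum of 3 values): 3
  v4 (boolean): 2
  v5 (boolean): 2
  v6 (boolean): 2
Product = 2 * 5 * 3 * 2 * 2 * 2 = 240

240


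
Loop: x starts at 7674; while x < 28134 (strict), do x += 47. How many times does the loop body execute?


Step 1: x goes from 7674 toward 28134 by 47; the body runs while x<28134, so iterations = ceil((bound-start)/step)
Step 2: Distance=20460
Step 3: ceil(20460/47)=436

436


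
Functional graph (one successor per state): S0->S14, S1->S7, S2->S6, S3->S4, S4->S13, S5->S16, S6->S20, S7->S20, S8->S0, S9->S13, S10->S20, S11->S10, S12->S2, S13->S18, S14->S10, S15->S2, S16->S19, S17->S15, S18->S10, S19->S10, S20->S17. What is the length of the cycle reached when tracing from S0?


Trace from S0 until a state repeats:
  S0 -> S14 -> S10 -> S20 -> S17 -> S15 -> S2 -> S6 -> S20
S20 first seen at step 3, revisited at step 8.
Cycle length = 8 - 3 = 5

5


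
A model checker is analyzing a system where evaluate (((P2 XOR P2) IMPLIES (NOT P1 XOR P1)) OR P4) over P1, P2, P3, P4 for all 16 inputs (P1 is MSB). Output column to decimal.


Formula: (((P2 XOR P2) IMPLIES (NOT P1 XOR P1)) OR P4) over P1, P2, P3, P4 (16 rows)
Evaluate each row (bits = P1,P2,P3,P4, MSB first):
  row 0 [0000]: (((0 XOR 0) IMPLIES (NOT 0 XOR 0)) OR 0) -> 1
  row 1 [0001]: (((0 XOR 0) IMPLIES (NOT 0 XOR 0)) OR 1) -> 1
  row 2 [0010]: (((0 XOR 0) IMPLIES (NOT 0 XOR 0)) OR 0) -> 1
  row 3 [0011]: (((0 XOR 0) IMPLIES (NOT 0 XOR 0)) OR 1) -> 1
  row 4 [0100]: (((1 XOR 1) IMPLIES (NOT 0 XOR 0)) OR 0) -> 1
  row 5 [0101]: (((1 XOR 1) IMPLIES (NOT 0 XOR 0)) OR 1) -> 1
  row 6 [0110]: (((1 XOR 1) IMPLIES (NOT 0 XOR 0)) OR 0) -> 1
  row 7 [0111]: (((1 XOR 1) IMPLIES (NOT 0 XOR 0)) OR 1) -> 1
  row 8 [1000]: (((0 XOR 0) IMPLIES (NOT 1 XOR 1)) OR 0) -> 1
  row 9 [1001]: (((0 XOR 0) IMPLIES (NOT 1 XOR 1)) OR 1) -> 1
  row 10 [1010]: (((0 XOR 0) IMPLIES (NOT 1 XOR 1)) OR 0) -> 1
  row 11 [1011]: (((0 XOR 0) IMPLIES (NOT 1 XOR 1)) OR 1) -> 1
  row 12 [1100]: (((1 XOR 1) IMPLIES (NOT 1 XOR 1)) OR 0) -> 1
  row 13 [1101]: (((1 XOR 1) IMPLIES (NOT 1 XOR 1)) OR 1) -> 1
  row 14 [1110]: (((1 XOR 1) IMPLIES (NOT 1 XOR 1)) OR 0) -> 1
  row 15 [1111]: (((1 XOR 1) IMPLIES (NOT 1 XOR 1)) OR 1) -> 1
Full result column, 4 rows per line (P1,P2 fixed per line; P3,P4 runs 00..11 left to right):
  rows 0-3 [P1,P2=00]: 1111  = hex F
  rows 4-7 [P1,P2=01]: 1111  = hex F
  rows 8-11 [P1,P2=10]: 1111  = hex F
  rows 12-15 [P1,P2=11]: 1111  = hex F
Output column (row 0 .. row 15) = 1111111111111111
Output column grouped in 4s = 1111 1111 1111 1111 = 0xFFFF
Convert to decimal digit by digit (value = value*16 + digit):
  F -> 15
  15*16 + 15 (F) = 255
  255*16 + 15 (F) = 4095
  4095*16 + 15 (F) = 65535
Decimal = 65535

65535


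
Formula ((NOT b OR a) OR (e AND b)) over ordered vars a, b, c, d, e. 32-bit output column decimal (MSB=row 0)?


Formula: ((NOT b OR a) OR (e AND b)) over a, b, c, d, e (32 rows)
Evaluate each row (bits = a,b,c,d,e, MSB first):
  row 0 [00000]: ((NOT 0 OR 0) OR (0 AND 0)) -> 1
  row 1 [00001]: ((NOT 0 OR 0) OR (1 AND 0)) -> 1
  row 2 [00010]: ((NOT 0 OR 0) OR (0 AND 0)) -> 1
  row 3 [00011]: ((NOT 0 OR 0) OR (1 AND 0)) -> 1
  row 4 [00100]: ((NOT 0 OR 0) OR (0 AND 0)) -> 1
  row 5 [00101]: ((NOT 0 OR 0) OR (1 AND 0)) -> 1
  row 6 [00110]: ((NOT 0 OR 0) OR (0 AND 0)) -> 1
  row 7 [00111]: ((NOT 0 OR 0) OR (1 AND 0)) -> 1
  row 8 [01000]: ((NOT 1 OR 0) OR (0 AND 1)) -> 0
  row 9 [01001]: ((NOT 1 OR 0) OR (1 AND 1)) -> 1
  row 10 [01010]: ((NOT 1 OR 0) OR (0 AND 1)) -> 0
  row 11 [01011]: ((NOT 1 OR 0) OR (1 AND 1)) -> 1
  row 12 [01100]: ((NOT 1 OR 0) OR (0 AND 1)) -> 0
  row 13 [01101]: ((NOT 1 OR 0) OR (1 AND 1)) -> 1
  row 14 [01110]: ((NOT 1 OR 0) OR (0 AND 1)) -> 0
  row 15 [01111]: ((NOT 1 OR 0) OR (1 AND 1)) -> 1
  row 16 [10000]: ((NOT 0 OR 1) OR (0 AND 0)) -> 1
  row 17 [10001]: ((NOT 0 OR 1) OR (1 AND 0)) -> 1
  row 18 [10010]: ((NOT 0 OR 1) OR (0 AND 0)) -> 1
  row 19 [10011]: ((NOT 0 OR 1) OR (1 AND 0)) -> 1
  row 20 [10100]: ((NOT 0 OR 1) OR (0 AND 0)) -> 1
  row 21 [10101]: ((NOT 0 OR 1) OR (1 AND 0)) -> 1
  row 22 [10110]: ((NOT 0 OR 1) OR (0 AND 0)) -> 1
  row 23 [10111]: ((NOT 0 OR 1) OR (1 AND 0)) -> 1
  row 24 [11000]: ((NOT 1 OR 1) OR (0 AND 1)) -> 1
  row 25 [11001]: ((NOT 1 OR 1) OR (1 AND 1)) -> 1
  row 26 [11010]: ((NOT 1 OR 1) OR (0 AND 1)) -> 1
  row 27 [11011]: ((NOT 1 OR 1) OR (1 AND 1)) -> 1
  row 28 [11100]: ((NOT 1 OR 1) OR (0 AND 1)) -> 1
  row 29 [11101]: ((NOT 1 OR 1) OR (1 AND 1)) -> 1
  row 30 [11110]: ((NOT 1 OR 1) OR (0 AND 1)) -> 1
  row 31 [11111]: ((NOT 1 OR 1) OR (1 AND 1)) -> 1
Full result column, 4 rows per line (a,b,c fixed per line; d,e runs 00..11 left to right):
  rows 0-3 [a,b,c=000]: 1111  = hex F
  rows 4-7 [a,b,c=001]: 1111  = hex F
  rows 8-11 [a,b,c=010]: 0101  = hex 5
  rows 12-15 [a,b,c=011]: 0101  = hex 5
  rows 16-19 [a,b,c=100]: 1111  = hex F
  rows 20-23 [a,b,c=101]: 1111  = hex F
  rows 24-27 [a,b,c=110]: 1111  = hex F
  rows 28-31 [a,b,c=111]: 1111  = hex F
Output column (row 0 .. row 31) = 11111111010101011111111111111111
Output column grouped in 4s = 1111 1111 0101 0101 1111 1111 1111 1111 = 0xFF55FFFF
Convert to decimal digit by digit (value = value*16 + digit):
  F -> 15
  15*16 + 15 (F) = 255
  255*16 + 5 = 4085
  4085*16 + 5 = 65365
  65365*16 + 15 (F) = 1045855
  1045855*16 + 15 (F) = 16733695
  16733695*16 + 15 (F) = 267739135
  267739135*16 + 15 (F) = 4283826175
Decimal = 4283826175

4283826175


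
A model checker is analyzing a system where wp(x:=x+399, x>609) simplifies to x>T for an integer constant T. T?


Formula: wp(x:=E, P) = P[E/x] (substitute E for x in postcondition)
Step 1: Postcondition: x>609
Step 2: Substitute x+399 for x: x+399>609
Step 3: Solve for x: x > 609-399 = 210

210


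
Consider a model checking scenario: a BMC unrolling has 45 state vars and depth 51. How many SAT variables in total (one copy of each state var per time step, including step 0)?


BMC unrolls to depth k, creating one copy of each state var for steps 0..k.
Step count = 51 + 1 = 52 (steps 0 through 51)
Vars per step = 45
Total = 45 * 52 = 2340

2340


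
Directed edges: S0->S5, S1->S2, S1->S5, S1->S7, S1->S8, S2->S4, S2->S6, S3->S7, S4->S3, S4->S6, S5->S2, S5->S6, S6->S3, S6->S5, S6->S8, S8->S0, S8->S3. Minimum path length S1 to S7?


BFS layer-by-layer from S1:
  dist 0: {S1}
  dist 1: {S2, S5, S7, S8}
  -> S7 reached at distance 1
Shortest path length = 1

1


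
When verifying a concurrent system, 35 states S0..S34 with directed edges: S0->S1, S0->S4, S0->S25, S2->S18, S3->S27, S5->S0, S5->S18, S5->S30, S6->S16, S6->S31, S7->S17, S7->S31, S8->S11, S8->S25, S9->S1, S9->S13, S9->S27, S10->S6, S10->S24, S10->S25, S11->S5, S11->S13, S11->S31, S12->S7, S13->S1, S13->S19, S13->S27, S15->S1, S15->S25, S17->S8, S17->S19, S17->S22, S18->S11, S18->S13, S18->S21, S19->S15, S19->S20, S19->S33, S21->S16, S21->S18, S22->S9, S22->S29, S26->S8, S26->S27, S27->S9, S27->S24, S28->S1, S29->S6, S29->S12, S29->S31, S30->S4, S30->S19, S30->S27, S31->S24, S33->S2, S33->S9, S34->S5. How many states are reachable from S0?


BFS from S0:
  layer 0: {S0}
  layer 1: {S1, S4, S25}
Reachable set: {S0, S1, S4, S25}
Count = 4

4


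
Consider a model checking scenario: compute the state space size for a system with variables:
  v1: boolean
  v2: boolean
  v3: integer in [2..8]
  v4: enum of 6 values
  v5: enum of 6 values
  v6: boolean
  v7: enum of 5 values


State space = product of domain sizes of all variables.
Domain sizes:
  v1 (boolean): 2
  v2 (boolean): 2
  v3 (integer in [2..8]): 7
  v4 (enum of 6 values): 6
  v5 (enum of 6 values): 6
  v6 (boolean): 2
  v7 (enum of 5 values): 5
Product = 2 * 2 * 7 * 6 * 6 * 2 * 5 = 10080

10080


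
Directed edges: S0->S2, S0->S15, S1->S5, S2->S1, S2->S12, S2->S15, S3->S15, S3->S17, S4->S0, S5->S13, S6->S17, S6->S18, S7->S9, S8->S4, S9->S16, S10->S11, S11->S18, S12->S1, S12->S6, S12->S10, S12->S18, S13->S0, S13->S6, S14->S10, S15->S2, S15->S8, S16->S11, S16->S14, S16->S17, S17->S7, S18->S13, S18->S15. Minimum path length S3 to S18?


BFS layer-by-layer from S3:
  dist 0: {S3}
  dist 1: {S15, S17}
  dist 2: {S2, S7, S8}
  dist 3: {S1, S4, S9, S12}
  dist 4: {S0, S5, S6, S10, S16, S18}
  -> S18 reached at distance 4
Shortest path length = 4

4


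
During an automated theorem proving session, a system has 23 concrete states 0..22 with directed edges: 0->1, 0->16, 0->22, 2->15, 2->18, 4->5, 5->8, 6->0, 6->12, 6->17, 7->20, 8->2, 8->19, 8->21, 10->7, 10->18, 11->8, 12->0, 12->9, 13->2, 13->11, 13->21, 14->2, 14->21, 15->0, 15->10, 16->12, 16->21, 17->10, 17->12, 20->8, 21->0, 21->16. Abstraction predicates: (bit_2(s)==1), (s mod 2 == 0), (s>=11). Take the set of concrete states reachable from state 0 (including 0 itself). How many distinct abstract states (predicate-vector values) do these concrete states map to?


BFS from 0:
Concrete reachable: {0, 1, 9, 12, 16, 21, 22}
Abstract via predicates (bit_2(s)==1), (s mod 2 == 0), (s>=11):
  (0,0,0) <- {1, 9}
  (0,1,0) <- {0}
  (0,1,1) <- {16}
  (1,0,1) <- {21}
  (1,1,1) <- {12, 22}
Distinct abstract states = 5

5


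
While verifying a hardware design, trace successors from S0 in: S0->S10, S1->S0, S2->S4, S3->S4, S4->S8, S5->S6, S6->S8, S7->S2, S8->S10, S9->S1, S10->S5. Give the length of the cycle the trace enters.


Trace from S0 until a state repeats:
  S0 -> S10 -> S5 -> S6 -> S8 -> S10
S10 first seen at step 1, revisited at step 5.
Cycle length = 5 - 1 = 4

4


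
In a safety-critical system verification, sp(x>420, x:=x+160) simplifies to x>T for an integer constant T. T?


Formula: sp(P, x:=E) = exists old_x. (x = E[old_x/x]) AND P[old_x/x] (old_x is the value of x before the assignment; eliminate old_x by solving x = E[old_x/x] for old_x)
Step 1: Precondition P: x>420, i.e. old_x > 420
Step 2: Assignment gives x = old_x + 160, so old_x = x - 160
Step 3: Substitute into P: x - 160 > 420
Step 4: Simplify: x > 420+160 = 580

580


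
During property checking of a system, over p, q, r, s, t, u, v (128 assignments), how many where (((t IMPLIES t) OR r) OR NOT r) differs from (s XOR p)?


F1 = (((t IMPLIES t) OR r) OR NOT r)
F2 = (s XOR p)
Evaluate both on each of 128 rows (bits = p,q,r,s,t,u,v):
  row 0 [0000000]: F1=1 F2=0 (differ) -> 1
  row 1 [0000001]: F1=1 F2=0 (differ) -> 1
  row 2 [0000010]: F1=1 F2=0 (differ) -> 1
  row 3 [0000011]: F1=1 F2=0 (differ) -> 1
  row 4 [0000100]: F1=1 F2=0 (differ) -> 1
  (every remaining row is evaluated the same way; all 128 results are listed next)
Full result column, 8 rows per line (p,q,r,s fixed per line; t,u,v runs 000..111 left to right):
  rows 0-7 [p,q,r,s=0000]: 11111111  (ones: 8)
  rows 8-15 [p,q,r,s=0001]: 00000000  (ones: 0)
  rows 16-23 [p,q,r,s=0010]: 11111111  (ones: 8)
  rows 24-31 [p,q,r,s=0011]: 00000000  (ones: 0)
  rows 32-39 [p,q,r,s=0100]: 11111111  (ones: 8)
  rows 40-47 [p,q,r,s=0101]: 00000000  (ones: 0)
  rows 48-55 [p,q,r,s=0110]: 11111111  (ones: 8)
  rows 56-63 [p,q,r,s=0111]: 00000000  (ones: 0)
  rows 64-71 [p,q,r,s=1000]: 00000000  (ones: 0)
  rows 72-79 [p,q,r,s=1001]: 11111111  (ones: 8)
  rows 80-87 [p,q,r,s=1010]: 00000000  (ones: 0)
  rows 88-95 [p,q,r,s=1011]: 11111111  (ones: 8)
  rows 96-103 [p,q,r,s=1100]: 00000000  (ones: 0)
  rows 104-111 [p,q,r,s=1101]: 11111111  (ones: 8)
  rows 112-119 [p,q,r,s=1110]: 00000000  (ones: 0)
  rows 120-127 [p,q,r,s=1111]: 11111111  (ones: 8)
Disagreements = 8+0+8+0+8+0+8+0+0+8+0+8+0+8+0+8 = 64

64


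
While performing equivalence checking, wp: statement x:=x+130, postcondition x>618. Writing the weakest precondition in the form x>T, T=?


Formula: wp(x:=E, P) = P[E/x] (substitute E for x in postcondition)
Step 1: Postcondition: x>618
Step 2: Substitute x+130 for x: x+130>618
Step 3: Solve for x: x > 618-130 = 488

488


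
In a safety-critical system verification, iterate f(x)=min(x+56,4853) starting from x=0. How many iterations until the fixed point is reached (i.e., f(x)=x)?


Step 1: x=0, cap=4853, increment=56
Step 2: x grows by 56 each step until capped at 4853; fixed point is x=4853
Step 3: iterations = ceil(4853/56) = 87

87


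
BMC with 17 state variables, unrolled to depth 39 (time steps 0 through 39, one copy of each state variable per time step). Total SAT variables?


BMC unrolls to depth k, creating one copy of each state var for steps 0..k.
Step count = 39 + 1 = 40 (steps 0 through 39)
Vars per step = 17
Total = 17 * 40 = 680

680


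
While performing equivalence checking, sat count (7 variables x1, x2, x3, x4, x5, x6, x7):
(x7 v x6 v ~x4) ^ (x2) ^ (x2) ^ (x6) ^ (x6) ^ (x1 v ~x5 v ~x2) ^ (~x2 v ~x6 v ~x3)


CNF with 7 clauses over 7 vars (128 assignments).
An assignment satisfies CNF iff every clause has >=1 true literal.
Check each row (bits = x1,x2,x3,x4,x5,x6,x7; clause T/F shown):
  row 0 [0000000]: clauses=TFFFFTT -> 0
  row 1 [0000001]: clauses=TFFFFTT -> 0
  row 2 [0000010]: clauses=TFFTTTT -> 0
  row 3 [0000011]: clauses=TFFTTTT -> 0
  row 4 [0000100]: clauses=TFFFFTT -> 0
  (every remaining row is evaluated the same way; all 128 results are listed next)
Full result column, 8 rows per line (x1,x2,x3,x4 fixed per line; x5,x6,x7 runs 000..111 left to right):
  rows 0-7 [x1,x2,x3,x4=0000]: 00000000  (ones: 0)
  rows 8-15 [x1,x2,x3,x4=0001]: 00000000  (ones: 0)
  rows 16-23 [x1,x2,x3,x4=0010]: 00000000  (ones: 0)
  rows 24-31 [x1,x2,x3,x4=0011]: 00000000  (ones: 0)
  rows 32-39 [x1,x2,x3,x4=0100]: 00110000  (ones: 2)
  rows 40-47 [x1,x2,x3,x4=0101]: 00110000  (ones: 2)
  rows 48-55 [x1,x2,x3,x4=0110]: 00000000  (ones: 0)
  rows 56-63 [x1,x2,x3,x4=0111]: 00000000  (ones: 0)
  rows 64-71 [x1,x2,x3,x4=1000]: 00000000  (ones: 0)
  rows 72-79 [x1,x2,x3,x4=1001]: 00000000  (ones: 0)
  rows 80-87 [x1,x2,x3,x4=1010]: 00000000  (ones: 0)
  rows 88-95 [x1,x2,x3,x4=1011]: 00000000  (ones: 0)
  rows 96-103 [x1,x2,x3,x4=1100]: 00110011  (ones: 4)
  rows 104-111 [x1,x2,x3,x4=1101]: 00110011  (ones: 4)
  rows 112-119 [x1,x2,x3,x4=1110]: 00000000  (ones: 0)
  rows 120-127 [x1,x2,x3,x4=1111]: 00000000  (ones: 0)
Satisfying assignments = 0+0+0+0+2+2+0+0+0+0+0+0+4+4+0+0 = 12

12


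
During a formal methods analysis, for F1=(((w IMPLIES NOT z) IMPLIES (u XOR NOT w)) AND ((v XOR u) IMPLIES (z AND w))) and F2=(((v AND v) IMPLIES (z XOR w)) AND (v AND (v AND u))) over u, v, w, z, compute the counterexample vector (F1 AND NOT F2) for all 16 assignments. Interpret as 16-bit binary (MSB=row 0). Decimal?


F1 = (((w IMPLIES NOT z) IMPLIES (u XOR NOT w)) AND ((v XOR u) IMPLIES (z AND w)))
F2 = (((v AND v) IMPLIES (z XOR w)) AND (v AND (v AND u)))
Counterexample to F1=>F2 is where F1=1 and F2=0.
Evaluate each row (bits = u,v,w,z, MSB first):
  row 0 [0000]: F1=1 F2=0 -> F1&~F2 -> 1
  row 1 [0001]: F1=1 F2=0 -> F1&~F2 -> 1
  row 2 [0010]: F1=0 F2=0 -> F1&~F2 -> 0
  row 3 [0011]: F1=1 F2=0 -> F1&~F2 -> 1
  row 4 [0100]: F1=0 F2=0 -> F1&~F2 -> 0
  row 5 [0101]: F1=0 F2=0 -> F1&~F2 -> 0
  row 6 [0110]: F1=0 F2=0 -> F1&~F2 -> 0
  row 7 [0111]: F1=1 F2=0 -> F1&~F2 -> 1
  row 8 [1000]: F1=0 F2=0 -> F1&~F2 -> 0
  row 9 [1001]: F1=0 F2=0 -> F1&~F2 -> 0
  row 10 [1010]: F1=0 F2=0 -> F1&~F2 -> 0
  row 11 [1011]: F1=1 F2=0 -> F1&~F2 -> 1
  row 12 [1100]: F1=0 F2=0 -> F1&~F2 -> 0
  row 13 [1101]: F1=0 F2=1 -> F1&~F2 -> 0
  row 14 [1110]: F1=1 F2=1 -> F1&~F2 -> 0
  row 15 [1111]: F1=1 F2=0 -> F1&~F2 -> 1
Full result column, 4 rows per line (u,v fixed per line; w,z runs 00..11 left to right):
  rows 0-3 [u,v=00]: 1101  = hex D
  rows 4-7 [u,v=01]: 0001  = hex 1
  rows 8-11 [u,v=10]: 0001  = hex 1
  rows 12-15 [u,v=11]: 0001  = hex 1
Counterexample vector (row 0 .. row 15) = 1101000100010001
Output column grouped in 4s = 1101 0001 0001 0001 = 0xD111
Convert to decimal digit by digit (value = value*16 + digit):
  D -> 13
  13*16 + 1 = 209
  209*16 + 1 = 3345
  3345*16 + 1 = 53521
Decimal = 53521

53521


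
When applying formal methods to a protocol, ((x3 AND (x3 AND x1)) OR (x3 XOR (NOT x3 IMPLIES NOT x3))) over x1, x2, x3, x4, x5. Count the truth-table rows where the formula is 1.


Formula: ((x3 AND (x3 AND x1)) OR (x3 XOR (NOT x3 IMPLIES NOT x3))) over 5 vars (32 rows)
Evaluate each row (x1, x2, x3, x4, x5 as bits, MSB first):
  row 0 [00000]: ((0 AND (0 AND 0)) OR (0 XOR (NOT 0 IMPLIES NOT 0))) -> 1
  row 1 [00001]: ((0 AND (0 AND 0)) OR (0 XOR (NOT 0 IMPLIES NOT 0))) -> 1
  row 2 [00010]: ((0 AND (0 AND 0)) OR (0 XOR (NOT 0 IMPLIES NOT 0))) -> 1
  row 3 [00011]: ((0 AND (0 AND 0)) OR (0 XOR (NOT 0 IMPLIES NOT 0))) -> 1
  row 4 [00100]: ((1 AND (1 AND 0)) OR (1 XOR (NOT 1 IMPLIES NOT 1))) -> 0
  row 5 [00101]: ((1 AND (1 AND 0)) OR (1 XOR (NOT 1 IMPLIES NOT 1))) -> 0
  row 6 [00110]: ((1 AND (1 AND 0)) OR (1 XOR (NOT 1 IMPLIES NOT 1))) -> 0
  row 7 [00111]: ((1 AND (1 AND 0)) OR (1 XOR (NOT 1 IMPLIES NOT 1))) -> 0
  row 8 [01000]: ((0 AND (0 AND 0)) OR (0 XOR (NOT 0 IMPLIES NOT 0))) -> 1
  row 9 [01001]: ((0 AND (0 AND 0)) OR (0 XOR (NOT 0 IMPLIES NOT 0))) -> 1
  row 10 [01010]: ((0 AND (0 AND 0)) OR (0 XOR (NOT 0 IMPLIES NOT 0))) -> 1
  row 11 [01011]: ((0 AND (0 AND 0)) OR (0 XOR (NOT 0 IMPLIES NOT 0))) -> 1
  row 12 [01100]: ((1 AND (1 AND 0)) OR (1 XOR (NOT 1 IMPLIES NOT 1))) -> 0
  row 13 [01101]: ((1 AND (1 AND 0)) OR (1 XOR (NOT 1 IMPLIES NOT 1))) -> 0
  row 14 [01110]: ((1 AND (1 AND 0)) OR (1 XOR (NOT 1 IMPLIES NOT 1))) -> 0
  row 15 [01111]: ((1 AND (1 AND 0)) OR (1 XOR (NOT 1 IMPLIES NOT 1))) -> 0
  row 16 [10000]: ((0 AND (0 AND 1)) OR (0 XOR (NOT 0 IMPLIES NOT 0))) -> 1
  row 17 [10001]: ((0 AND (0 AND 1)) OR (0 XOR (NOT 0 IMPLIES NOT 0))) -> 1
  row 18 [10010]: ((0 AND (0 AND 1)) OR (0 XOR (NOT 0 IMPLIES NOT 0))) -> 1
  row 19 [10011]: ((0 AND (0 AND 1)) OR (0 XOR (NOT 0 IMPLIES NOT 0))) -> 1
  row 20 [10100]: ((1 AND (1 AND 1)) OR (1 XOR (NOT 1 IMPLIES NOT 1))) -> 1
  row 21 [10101]: ((1 AND (1 AND 1)) OR (1 XOR (NOT 1 IMPLIES NOT 1))) -> 1
  row 22 [10110]: ((1 AND (1 AND 1)) OR (1 XOR (NOT 1 IMPLIES NOT 1))) -> 1
  row 23 [10111]: ((1 AND (1 AND 1)) OR (1 XOR (NOT 1 IMPLIES NOT 1))) -> 1
  row 24 [11000]: ((0 AND (0 AND 1)) OR (0 XOR (NOT 0 IMPLIES NOT 0))) -> 1
  row 25 [11001]: ((0 AND (0 AND 1)) OR (0 XOR (NOT 0 IMPLIES NOT 0))) -> 1
  row 26 [11010]: ((0 AND (0 AND 1)) OR (0 XOR (NOT 0 IMPLIES NOT 0))) -> 1
  row 27 [11011]: ((0 AND (0 AND 1)) OR (0 XOR (NOT 0 IMPLIES NOT 0))) -> 1
  row 28 [11100]: ((1 AND (1 AND 1)) OR (1 XOR (NOT 1 IMPLIES NOT 1))) -> 1
  row 29 [11101]: ((1 AND (1 AND 1)) OR (1 XOR (NOT 1 IMPLIES NOT 1))) -> 1
  row 30 [11110]: ((1 AND (1 AND 1)) OR (1 XOR (NOT 1 IMPLIES NOT 1))) -> 1
  row 31 [11111]: ((1 AND (1 AND 1)) OR (1 XOR (NOT 1 IMPLIES NOT 1))) -> 1
Full result column, 8 rows per line (x1,x2 fixed per line; x3,x4,x5 runs 000..111 left to right):
  rows 0-7 [x1,x2=00]: 11110000  (ones: 4)
  rows 8-15 [x1,x2=01]: 11110000  (ones: 4)
  rows 16-23 [x1,x2=10]: 11111111  (ones: 8)
  rows 24-31 [x1,x2=11]: 11111111  (ones: 8)
Count of 1-rows = 4+4+8+8 = 24

24


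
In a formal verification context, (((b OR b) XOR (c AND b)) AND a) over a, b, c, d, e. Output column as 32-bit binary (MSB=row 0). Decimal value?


Formula: (((b OR b) XOR (c AND b)) AND a) over a, b, c, d, e (32 rows)
Evaluate each row (bits = a,b,c,d,e, MSB first):
  row 0 [00000]: (((0 OR 0) XOR (0 AND 0)) AND 0) -> 0
  row 1 [00001]: (((0 OR 0) XOR (0 AND 0)) AND 0) -> 0
  row 2 [00010]: (((0 OR 0) XOR (0 AND 0)) AND 0) -> 0
  row 3 [00011]: (((0 OR 0) XOR (0 AND 0)) AND 0) -> 0
  row 4 [00100]: (((0 OR 0) XOR (1 AND 0)) AND 0) -> 0
  row 5 [00101]: (((0 OR 0) XOR (1 AND 0)) AND 0) -> 0
  row 6 [00110]: (((0 OR 0) XOR (1 AND 0)) AND 0) -> 0
  row 7 [00111]: (((0 OR 0) XOR (1 AND 0)) AND 0) -> 0
  row 8 [01000]: (((1 OR 1) XOR (0 AND 1)) AND 0) -> 0
  row 9 [01001]: (((1 OR 1) XOR (0 AND 1)) AND 0) -> 0
  row 10 [01010]: (((1 OR 1) XOR (0 AND 1)) AND 0) -> 0
  row 11 [01011]: (((1 OR 1) XOR (0 AND 1)) AND 0) -> 0
  row 12 [01100]: (((1 OR 1) XOR (1 AND 1)) AND 0) -> 0
  row 13 [01101]: (((1 OR 1) XOR (1 AND 1)) AND 0) -> 0
  row 14 [01110]: (((1 OR 1) XOR (1 AND 1)) AND 0) -> 0
  row 15 [01111]: (((1 OR 1) XOR (1 AND 1)) AND 0) -> 0
  row 16 [10000]: (((0 OR 0) XOR (0 AND 0)) AND 1) -> 0
  row 17 [10001]: (((0 OR 0) XOR (0 AND 0)) AND 1) -> 0
  row 18 [10010]: (((0 OR 0) XOR (0 AND 0)) AND 1) -> 0
  row 19 [10011]: (((0 OR 0) XOR (0 AND 0)) AND 1) -> 0
  row 20 [10100]: (((0 OR 0) XOR (1 AND 0)) AND 1) -> 0
  row 21 [10101]: (((0 OR 0) XOR (1 AND 0)) AND 1) -> 0
  row 22 [10110]: (((0 OR 0) XOR (1 AND 0)) AND 1) -> 0
  row 23 [10111]: (((0 OR 0) XOR (1 AND 0)) AND 1) -> 0
  row 24 [11000]: (((1 OR 1) XOR (0 AND 1)) AND 1) -> 1
  row 25 [11001]: (((1 OR 1) XOR (0 AND 1)) AND 1) -> 1
  row 26 [11010]: (((1 OR 1) XOR (0 AND 1)) AND 1) -> 1
  row 27 [11011]: (((1 OR 1) XOR (0 AND 1)) AND 1) -> 1
  row 28 [11100]: (((1 OR 1) XOR (1 AND 1)) AND 1) -> 0
  row 29 [11101]: (((1 OR 1) XOR (1 AND 1)) AND 1) -> 0
  row 30 [11110]: (((1 OR 1) XOR (1 AND 1)) AND 1) -> 0
  row 31 [11111]: (((1 OR 1) XOR (1 AND 1)) AND 1) -> 0
Full result column, 4 rows per line (a,b,c fixed per line; d,e runs 00..11 left to right):
  rows 0-3 [a,b,c=000]: 0000  = hex 0
  rows 4-7 [a,b,c=001]: 0000  = hex 0
  rows 8-11 [a,b,c=010]: 0000  = hex 0
  rows 12-15 [a,b,c=011]: 0000  = hex 0
  rows 16-19 [a,b,c=100]: 0000  = hex 0
  rows 20-23 [a,b,c=101]: 0000  = hex 0
  rows 24-27 [a,b,c=110]: 1111  = hex F
  rows 28-31 [a,b,c=111]: 0000  = hex 0
Output column (row 0 .. row 31) = 00000000000000000000000011110000
Output column grouped in 4s = 0000 0000 0000 0000 0000 0000 1111 0000 = 0x000000F0
Convert to decimal digit by digit (value = value*16 + digit):
  0 -> 0
  0*16 + 0 = 0
  0*16 + 0 = 0
  0*16 + 0 = 0
  0*16 + 0 = 0
  0*16 + 0 = 0
  0*16 + 15 (F) = 15
  15*16 + 0 = 240
Decimal = 240

240


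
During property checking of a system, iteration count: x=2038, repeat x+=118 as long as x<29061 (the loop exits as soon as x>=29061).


Step 1: x goes from 2038 toward 29061 by 118; the body runs while x<29061, so iterations = ceil((bound-start)/step)
Step 2: Distance=27023
Step 3: ceil(27023/118)=230

230


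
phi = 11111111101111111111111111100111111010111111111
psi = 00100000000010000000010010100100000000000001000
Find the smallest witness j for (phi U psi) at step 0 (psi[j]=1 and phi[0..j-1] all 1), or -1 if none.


(phi U psi) at 0: need smallest j with psi[j]=1 and phi[i]=1 for all i in [0,j).
Scan from step 0:
  step 0: phi=1, psi=0 -> continue
  step 1: phi=1, psi=0 -> continue
  step 2: psi=1 and phi held for [0,2) -> witness found
Witness step = 2

2


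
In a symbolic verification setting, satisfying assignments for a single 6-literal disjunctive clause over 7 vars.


Step 1: Total=2^7=128
Step 2: Unsat when all 6 false: 2^1=2
Step 3: Sat=128-2=126

126


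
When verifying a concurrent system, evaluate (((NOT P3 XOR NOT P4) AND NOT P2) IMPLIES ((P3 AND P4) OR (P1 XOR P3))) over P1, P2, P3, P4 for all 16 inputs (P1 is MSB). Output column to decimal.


Formula: (((NOT P3 XOR NOT P4) AND NOT P2) IMPLIES ((P3 AND P4) OR (P1 XOR P3))) over P1, P2, P3, P4 (16 rows)
Evaluate each row (bits = P1,P2,P3,P4, MSB first):
  row 0 [0000]: (((NOT 0 XOR NOT 0) AND NOT 0) IMPLIES ((0 AND 0) OR (0 XOR 0))) -> 1
  row 1 [0001]: (((NOT 0 XOR NOT 1) AND NOT 0) IMPLIES ((0 AND 1) OR (0 XOR 0))) -> 0
  row 2 [0010]: (((NOT 1 XOR NOT 0) AND NOT 0) IMPLIES ((1 AND 0) OR (0 XOR 1))) -> 1
  row 3 [0011]: (((NOT 1 XOR NOT 1) AND NOT 0) IMPLIES ((1 AND 1) OR (0 XOR 1))) -> 1
  row 4 [0100]: (((NOT 0 XOR NOT 0) AND NOT 1) IMPLIES ((0 AND 0) OR (0 XOR 0))) -> 1
  row 5 [0101]: (((NOT 0 XOR NOT 1) AND NOT 1) IMPLIES ((0 AND 1) OR (0 XOR 0))) -> 1
  row 6 [0110]: (((NOT 1 XOR NOT 0) AND NOT 1) IMPLIES ((1 AND 0) OR (0 XOR 1))) -> 1
  row 7 [0111]: (((NOT 1 XOR NOT 1) AND NOT 1) IMPLIES ((1 AND 1) OR (0 XOR 1))) -> 1
  row 8 [1000]: (((NOT 0 XOR NOT 0) AND NOT 0) IMPLIES ((0 AND 0) OR (1 XOR 0))) -> 1
  row 9 [1001]: (((NOT 0 XOR NOT 1) AND NOT 0) IMPLIES ((0 AND 1) OR (1 XOR 0))) -> 1
  row 10 [1010]: (((NOT 1 XOR NOT 0) AND NOT 0) IMPLIES ((1 AND 0) OR (1 XOR 1))) -> 0
  row 11 [1011]: (((NOT 1 XOR NOT 1) AND NOT 0) IMPLIES ((1 AND 1) OR (1 XOR 1))) -> 1
  row 12 [1100]: (((NOT 0 XOR NOT 0) AND NOT 1) IMPLIES ((0 AND 0) OR (1 XOR 0))) -> 1
  row 13 [1101]: (((NOT 0 XOR NOT 1) AND NOT 1) IMPLIES ((0 AND 1) OR (1 XOR 0))) -> 1
  row 14 [1110]: (((NOT 1 XOR NOT 0) AND NOT 1) IMPLIES ((1 AND 0) OR (1 XOR 1))) -> 1
  row 15 [1111]: (((NOT 1 XOR NOT 1) AND NOT 1) IMPLIES ((1 AND 1) OR (1 XOR 1))) -> 1
Full result column, 4 rows per line (P1,P2 fixed per line; P3,P4 runs 00..11 left to right):
  rows 0-3 [P1,P2=00]: 1011  = hex B
  rows 4-7 [P1,P2=01]: 1111  = hex F
  rows 8-11 [P1,P2=10]: 1101  = hex D
  rows 12-15 [P1,P2=11]: 1111  = hex F
Output column (row 0 .. row 15) = 1011111111011111
Output column grouped in 4s = 1011 1111 1101 1111 = 0xBFDF
Convert to decimal digit by digit (value = value*16 + digit):
  B -> 11
  11*16 + 15 (F) = 191
  191*16 + 13 (D) = 3069
  3069*16 + 15 (F) = 49119
Decimal = 49119

49119


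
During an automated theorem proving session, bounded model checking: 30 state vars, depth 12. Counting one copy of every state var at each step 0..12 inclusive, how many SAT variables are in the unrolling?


BMC unrolls to depth k, creating one copy of each state var for steps 0..k.
Step count = 12 + 1 = 13 (steps 0 through 12)
Vars per step = 30
Total = 30 * 13 = 390

390


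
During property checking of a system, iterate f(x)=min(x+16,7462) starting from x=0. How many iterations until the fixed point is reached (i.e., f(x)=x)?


Step 1: x=0, cap=7462, increment=16
Step 2: x grows by 16 each step until capped at 7462; fixed point is x=7462
Step 3: iterations = ceil(7462/16) = 467

467


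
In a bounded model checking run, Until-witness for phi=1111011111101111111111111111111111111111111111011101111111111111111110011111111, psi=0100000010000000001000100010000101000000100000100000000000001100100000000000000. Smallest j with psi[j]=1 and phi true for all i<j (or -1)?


(phi U psi) at 0: need smallest j with psi[j]=1 and phi[i]=1 for all i in [0,j).
Scan from step 0:
  step 0: phi=1, psi=0 -> continue
  step 1: psi=1 and phi held for [0,1) -> witness found
Witness step = 1

1


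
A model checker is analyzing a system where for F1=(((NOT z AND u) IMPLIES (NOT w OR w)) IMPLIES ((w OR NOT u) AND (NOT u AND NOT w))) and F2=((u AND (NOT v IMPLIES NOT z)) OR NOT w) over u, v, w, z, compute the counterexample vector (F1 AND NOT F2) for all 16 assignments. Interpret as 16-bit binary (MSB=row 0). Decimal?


F1 = (((NOT z AND u) IMPLIES (NOT w OR w)) IMPLIES ((w OR NOT u) AND (NOT u AND NOT w)))
F2 = ((u AND (NOT v IMPLIES NOT z)) OR NOT w)
Counterexample to F1=>F2 is where F1=1 and F2=0.
Evaluate each row (bits = u,v,w,z, MSB first):
  row 0 [0000]: F1=1 F2=1 -> F1&~F2 -> 0
  row 1 [0001]: F1=1 F2=1 -> F1&~F2 -> 0
  row 2 [0010]: F1=0 F2=0 -> F1&~F2 -> 0
  row 3 [0011]: F1=0 F2=0 -> F1&~F2 -> 0
  row 4 [0100]: F1=1 F2=1 -> F1&~F2 -> 0
  row 5 [0101]: F1=1 F2=1 -> F1&~F2 -> 0
  row 6 [0110]: F1=0 F2=0 -> F1&~F2 -> 0
  row 7 [0111]: F1=0 F2=0 -> F1&~F2 -> 0
  row 8 [1000]: F1=0 F2=1 -> F1&~F2 -> 0
  row 9 [1001]: F1=0 F2=1 -> F1&~F2 -> 0
  row 10 [1010]: F1=0 F2=1 -> F1&~F2 -> 0
  row 11 [1011]: F1=0 F2=0 -> F1&~F2 -> 0
  row 12 [1100]: F1=0 F2=1 -> F1&~F2 -> 0
  row 13 [1101]: F1=0 F2=1 -> F1&~F2 -> 0
  row 14 [1110]: F1=0 F2=1 -> F1&~F2 -> 0
  row 15 [1111]: F1=0 F2=1 -> F1&~F2 -> 0
Full result column, 4 rows per line (u,v fixed per line; w,z runs 00..11 left to right):
  rows 0-3 [u,v=00]: 0000  = hex 0
  rows 4-7 [u,v=01]: 0000  = hex 0
  rows 8-11 [u,v=10]: 0000  = hex 0
  rows 12-15 [u,v=11]: 0000  = hex 0
Counterexample vector (row 0 .. row 15) = 0000000000000000
Output column grouped in 4s = 0000 0000 0000 0000 = 0x0000
Convert to decimal digit by digit (value = value*16 + digit):
  0 -> 0
  0*16 + 0 = 0
  0*16 + 0 = 0
  0*16 + 0 = 0
Decimal = 0

0


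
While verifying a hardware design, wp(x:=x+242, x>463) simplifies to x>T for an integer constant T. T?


Formula: wp(x:=E, P) = P[E/x] (substitute E for x in postcondition)
Step 1: Postcondition: x>463
Step 2: Substitute x+242 for x: x+242>463
Step 3: Solve for x: x > 463-242 = 221

221


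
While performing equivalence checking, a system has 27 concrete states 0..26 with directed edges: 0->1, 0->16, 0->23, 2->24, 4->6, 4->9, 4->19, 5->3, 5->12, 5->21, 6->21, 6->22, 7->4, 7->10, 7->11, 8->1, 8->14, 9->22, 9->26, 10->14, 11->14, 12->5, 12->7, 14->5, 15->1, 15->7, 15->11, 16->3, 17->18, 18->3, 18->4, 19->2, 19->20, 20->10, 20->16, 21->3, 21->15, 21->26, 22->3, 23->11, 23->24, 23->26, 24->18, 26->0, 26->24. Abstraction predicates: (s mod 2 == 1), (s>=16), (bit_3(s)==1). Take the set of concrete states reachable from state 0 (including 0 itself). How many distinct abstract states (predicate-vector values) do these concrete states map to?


BFS from 0:
Concrete reachable: {0, 1, 2, 3, 4, 5, 6, 7, 9, 10, 11, 12, 14, 15, 16, 18, 19, 20, 21, 22, 23, 24, 26}
Abstract via predicates (s mod 2 == 1), (s>=16), (bit_3(s)==1):
  (0,0,0) <- {0, 2, 4, 6}
  (0,0,1) <- {10, 12, 14}
  (0,1,0) <- {16, 18, 20, 22}
  (0,1,1) <- {24, 26}
  (1,0,0) <- {1, 3, 5, 7}
  (1,0,1) <- {9, 11, 15}
  (1,1,0) <- {19, 21, 23}
Distinct abstract states = 7

7


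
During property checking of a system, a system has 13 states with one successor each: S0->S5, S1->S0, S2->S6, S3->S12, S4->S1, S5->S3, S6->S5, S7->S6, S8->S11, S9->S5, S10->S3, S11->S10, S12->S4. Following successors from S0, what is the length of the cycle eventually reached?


Trace from S0 until a state repeats:
  S0 -> S5 -> S3 -> S12 -> S4 -> S1 -> S0
S0 first seen at step 0, revisited at step 6.
Cycle length = 6 - 0 = 6

6


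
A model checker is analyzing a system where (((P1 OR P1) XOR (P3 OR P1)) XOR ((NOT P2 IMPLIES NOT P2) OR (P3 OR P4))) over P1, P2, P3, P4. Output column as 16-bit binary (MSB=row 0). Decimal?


Formula: (((P1 OR P1) XOR (P3 OR P1)) XOR ((NOT P2 IMPLIES NOT P2) OR (P3 OR P4))) over P1, P2, P3, P4 (16 rows)
Evaluate each row (bits = P1,P2,P3,P4, MSB first):
  row 0 [0000]: (((0 OR 0) XOR (0 OR 0)) XOR ((NOT 0 IMPLIES NOT 0) OR (0 OR 0))) -> 1
  row 1 [0001]: (((0 OR 0) XOR (0 OR 0)) XOR ((NOT 0 IMPLIES NOT 0) OR (0 OR 1))) -> 1
  row 2 [0010]: (((0 OR 0) XOR (1 OR 0)) XOR ((NOT 0 IMPLIES NOT 0) OR (1 OR 0))) -> 0
  row 3 [0011]: (((0 OR 0) XOR (1 OR 0)) XOR ((NOT 0 IMPLIES NOT 0) OR (1 OR 1))) -> 0
  row 4 [0100]: (((0 OR 0) XOR (0 OR 0)) XOR ((NOT 1 IMPLIES NOT 1) OR (0 OR 0))) -> 1
  row 5 [0101]: (((0 OR 0) XOR (0 OR 0)) XOR ((NOT 1 IMPLIES NOT 1) OR (0 OR 1))) -> 1
  row 6 [0110]: (((0 OR 0) XOR (1 OR 0)) XOR ((NOT 1 IMPLIES NOT 1) OR (1 OR 0))) -> 0
  row 7 [0111]: (((0 OR 0) XOR (1 OR 0)) XOR ((NOT 1 IMPLIES NOT 1) OR (1 OR 1))) -> 0
  row 8 [1000]: (((1 OR 1) XOR (0 OR 1)) XOR ((NOT 0 IMPLIES NOT 0) OR (0 OR 0))) -> 1
  row 9 [1001]: (((1 OR 1) XOR (0 OR 1)) XOR ((NOT 0 IMPLIES NOT 0) OR (0 OR 1))) -> 1
  row 10 [1010]: (((1 OR 1) XOR (1 OR 1)) XOR ((NOT 0 IMPLIES NOT 0) OR (1 OR 0))) -> 1
  row 11 [1011]: (((1 OR 1) XOR (1 OR 1)) XOR ((NOT 0 IMPLIES NOT 0) OR (1 OR 1))) -> 1
  row 12 [1100]: (((1 OR 1) XOR (0 OR 1)) XOR ((NOT 1 IMPLIES NOT 1) OR (0 OR 0))) -> 1
  row 13 [1101]: (((1 OR 1) XOR (0 OR 1)) XOR ((NOT 1 IMPLIES NOT 1) OR (0 OR 1))) -> 1
  row 14 [1110]: (((1 OR 1) XOR (1 OR 1)) XOR ((NOT 1 IMPLIES NOT 1) OR (1 OR 0))) -> 1
  row 15 [1111]: (((1 OR 1) XOR (1 OR 1)) XOR ((NOT 1 IMPLIES NOT 1) OR (1 OR 1))) -> 1
Full result column, 4 rows per line (P1,P2 fixed per line; P3,P4 runs 00..11 left to right):
  rows 0-3 [P1,P2=00]: 1100  = hex C
  rows 4-7 [P1,P2=01]: 1100  = hex C
  rows 8-11 [P1,P2=10]: 1111  = hex F
  rows 12-15 [P1,P2=11]: 1111  = hex F
Output column (row 0 .. row 15) = 1100110011111111
Output column grouped in 4s = 1100 1100 1111 1111 = 0xCCFF
Convert to decimal digit by digit (value = value*16 + digit):
  C -> 12
  12*16 + 12 (C) = 204
  204*16 + 15 (F) = 3279
  3279*16 + 15 (F) = 52479
Decimal = 52479

52479
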